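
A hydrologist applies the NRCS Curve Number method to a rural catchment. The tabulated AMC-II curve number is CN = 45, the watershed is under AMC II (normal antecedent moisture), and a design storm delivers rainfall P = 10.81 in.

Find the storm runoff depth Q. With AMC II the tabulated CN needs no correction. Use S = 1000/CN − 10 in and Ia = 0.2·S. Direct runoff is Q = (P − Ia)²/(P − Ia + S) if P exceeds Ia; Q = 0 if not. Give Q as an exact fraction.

Average conditions: CN = 45 (no AMC adjustment).
S = 1000/45 − 10 = 110/9 in ≈ 12.222 in
Initial abstraction Ia = S/5 = (110/9)/5 = 22/9 ≈ 2.444 in
Excess rainfall: 10.810 − 2.444 = 8.366 in; P > Ia so Q > 0
Q = (7529/900)²/((7529/900) + 110/9) = (56685841/810000)/(18529/900) = 56685841/16676100 in ≈ 3.399 in

Q = 56685841/16676100 in ≈ 3.399 in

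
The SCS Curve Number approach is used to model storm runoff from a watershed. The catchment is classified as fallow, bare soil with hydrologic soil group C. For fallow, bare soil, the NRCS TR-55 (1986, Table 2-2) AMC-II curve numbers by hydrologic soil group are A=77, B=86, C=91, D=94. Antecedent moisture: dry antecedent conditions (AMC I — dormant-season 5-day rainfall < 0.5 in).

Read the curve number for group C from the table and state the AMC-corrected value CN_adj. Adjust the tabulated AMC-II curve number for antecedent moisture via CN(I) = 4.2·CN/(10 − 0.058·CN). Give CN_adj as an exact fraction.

NRCS table: fallow, bare soil, soil group C → CN(II) = 91
Dry (AMC I): CN(I) = 4.2·91/(10 − 0.058·91) = (1911/5)/(2361/500) = 63700/787 ≈ 80.940

CN_adj = 63700/787 ≈ 80.940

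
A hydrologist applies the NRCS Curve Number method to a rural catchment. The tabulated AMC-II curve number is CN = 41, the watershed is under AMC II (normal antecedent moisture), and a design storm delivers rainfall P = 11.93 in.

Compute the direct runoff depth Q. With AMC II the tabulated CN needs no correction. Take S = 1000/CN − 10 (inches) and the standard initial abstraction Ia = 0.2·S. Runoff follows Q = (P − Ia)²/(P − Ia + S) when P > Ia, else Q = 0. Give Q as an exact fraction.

Q = 1377374769/394063300 in ≈ 3.495 in

AMC II — tabulated CN = 41 applies directly.
Max retention: S = 1000/41 − 10 = 590/41 in (≈ 14.390 in)
Initial abstraction Ia = S/5 = (590/41)/5 = 118/41 ≈ 2.878 in
Since P=11.930 > Ia=2.878: effective rainfall P−Ia = 37113/4100 in
Runoff Q = (P−Ia)²/(P−Ia+S) = (9.052)²/(9.052+14.390) = 1377374769/394063300 ≈ 3.495 in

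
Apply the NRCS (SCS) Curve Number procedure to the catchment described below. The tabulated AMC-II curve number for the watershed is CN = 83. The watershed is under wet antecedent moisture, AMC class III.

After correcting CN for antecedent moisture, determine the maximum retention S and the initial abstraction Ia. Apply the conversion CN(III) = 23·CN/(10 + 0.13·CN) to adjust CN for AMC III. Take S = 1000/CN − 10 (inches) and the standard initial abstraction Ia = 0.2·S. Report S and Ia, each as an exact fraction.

S = 1700/1909 in ≈ 0.891 in; Ia = 340/1909 in ≈ 0.178 in

Wet (AMC III): CN(III) = 23·83/(10 + 0.13·83) = 1909/(2079/100) = 190900/2079 ≈ 91.823
S = 1000/(190900/2079) − 10 = 1700/1909 in ≈ 0.891 in
Ia = 0.2·(1700/1909) = 340/1909 in ≈ 0.178 in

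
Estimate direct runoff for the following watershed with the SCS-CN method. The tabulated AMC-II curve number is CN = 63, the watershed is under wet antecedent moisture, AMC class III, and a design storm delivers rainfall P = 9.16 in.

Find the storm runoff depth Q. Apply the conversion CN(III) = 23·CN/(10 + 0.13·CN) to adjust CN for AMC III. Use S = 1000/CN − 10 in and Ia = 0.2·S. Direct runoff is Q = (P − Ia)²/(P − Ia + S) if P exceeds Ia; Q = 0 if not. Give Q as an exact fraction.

Adjust CN=63 to AMC III: 23·63/(10 + 0.13·63) → 1449 ÷ (1819/100) = 144900/1819 ≈ 79.659
Max retention: S = 1000/(144900/1819) − 10 = 3700/1449 in (≈ 2.553 in)
Ia = 0.2S: 0.2·2.553 = 0.511 in (exactly 740/1449)
Excess rainfall: 9.160 − 0.511 = 8.649 in; P > Ia so Q > 0
Runoff Q = (P−Ia)²/(P−Ia+S) = (8.649)²/(8.649+2.553) = 98170049041/14700865725 ≈ 6.678 in

Q = 98170049041/14700865725 in ≈ 6.678 in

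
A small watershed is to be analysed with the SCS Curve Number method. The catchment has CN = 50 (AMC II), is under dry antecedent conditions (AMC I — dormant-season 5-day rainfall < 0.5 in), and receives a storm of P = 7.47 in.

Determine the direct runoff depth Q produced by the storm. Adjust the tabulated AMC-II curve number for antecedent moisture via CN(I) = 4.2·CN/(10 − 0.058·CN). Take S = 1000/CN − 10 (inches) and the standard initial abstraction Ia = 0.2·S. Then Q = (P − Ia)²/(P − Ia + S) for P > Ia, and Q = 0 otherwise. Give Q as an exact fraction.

Dry (AMC I): CN(I) = 4.2·50/(10 − 0.058·50) = 210/(71/10) = 2100/71 ≈ 29.577
Retention S: 1000/CN − 10 with CN=29.577 → S = 500/21 ≈ 23.810 in
Ia = 0.2·(500/21) = 100/21 in ≈ 4.762 in
Excess rainfall: 7.470 − 4.762 = 2.708 in; P > Ia so Q > 0
Runoff Q = (P−Ia)²/(P−Ia+S) = (2.708)²/(2.708+23.810) = 32341969/116942700 ≈ 0.277 in

Q = 32341969/116942700 in ≈ 0.277 in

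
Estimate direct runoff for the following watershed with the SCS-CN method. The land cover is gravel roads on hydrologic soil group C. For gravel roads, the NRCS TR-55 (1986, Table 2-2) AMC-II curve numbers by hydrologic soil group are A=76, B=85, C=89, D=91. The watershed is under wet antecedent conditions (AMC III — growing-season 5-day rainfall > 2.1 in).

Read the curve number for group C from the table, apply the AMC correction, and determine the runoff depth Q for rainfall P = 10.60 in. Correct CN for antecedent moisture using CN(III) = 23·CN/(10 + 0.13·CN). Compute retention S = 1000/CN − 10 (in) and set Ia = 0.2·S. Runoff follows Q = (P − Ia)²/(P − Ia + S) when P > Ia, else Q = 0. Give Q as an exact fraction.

NRCS table: gravel roads, soil group C → CN(II) = 89
CN(III) from CN(II)=89: (23·89)/(10 + 0.13·89) = 204700/2157 ≈ 94.900
Max retention: S = 1000/(204700/2157) − 10 = 1100/2047 in (≈ 0.537 in)
Ia = 0.2S: 0.2·0.537 = 0.107 in (exactly 220/2047)
P − Ia = 10.600 − 0.107 = 107391/10235 ≈ 10.493 in (> 0, runoff occurs)
Q: (107391/10235)² ÷ (112891/10235) = 11532826881/1155439385 in (≈ 9.981 in)

Q = 11532826881/1155439385 in ≈ 9.981 in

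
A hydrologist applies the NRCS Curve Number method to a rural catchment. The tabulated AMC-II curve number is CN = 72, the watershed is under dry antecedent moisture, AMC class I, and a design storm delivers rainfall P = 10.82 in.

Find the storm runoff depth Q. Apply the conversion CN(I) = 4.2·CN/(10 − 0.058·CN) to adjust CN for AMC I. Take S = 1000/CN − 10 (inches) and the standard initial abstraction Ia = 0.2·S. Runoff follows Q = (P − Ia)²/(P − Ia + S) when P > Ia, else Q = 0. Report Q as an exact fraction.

Q = 146579449/33219450 in ≈ 4.412 in

Adjust CN=72 to AMC I: 4.2·72/(10 − 0.058·72) → (1512/5) ÷ (728/125) = 675/13 ≈ 51.923
Retention S: 1000/CN − 10 with CN=51.923 → S = 250/27 ≈ 9.259 in
Ia = 0.2·(250/27) = 50/27 in ≈ 1.852 in
Since P=10.820 > Ia=1.852: effective rainfall P−Ia = 12107/1350 in
Q = (12107/1350)²/((12107/1350) + 250/27) = (146579449/1822500)/(24607/1350) = 146579449/33219450 in ≈ 4.412 in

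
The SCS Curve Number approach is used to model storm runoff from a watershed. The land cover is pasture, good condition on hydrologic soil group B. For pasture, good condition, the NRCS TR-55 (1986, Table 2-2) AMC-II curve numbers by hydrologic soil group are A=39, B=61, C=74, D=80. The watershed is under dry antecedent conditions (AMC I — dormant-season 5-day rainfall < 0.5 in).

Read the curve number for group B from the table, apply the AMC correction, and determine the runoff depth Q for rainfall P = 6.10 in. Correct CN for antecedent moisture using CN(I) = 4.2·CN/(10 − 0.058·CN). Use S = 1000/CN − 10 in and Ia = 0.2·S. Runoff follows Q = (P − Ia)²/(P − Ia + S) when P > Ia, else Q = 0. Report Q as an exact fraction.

Q = 170224209/333260690 in ≈ 0.511 in

NRCS table: pasture, good condition, soil group B → CN(II) = 61
CN(I) from CN(II)=61: (4.2·61)/(10 − 0.058·61) = 42700/1077 ≈ 39.647
Retention S: 1000/CN − 10 with CN=39.647 → S = 6500/427 ≈ 15.222 in
Initial abstraction Ia = S/5 = (6500/427)/5 = 1300/427 ≈ 3.044 in
Since P=6.100 > Ia=3.044: effective rainfall P−Ia = 13047/4270 in
Q: (13047/4270)² ÷ (78047/4270) = 170224209/333260690 in (≈ 0.511 in)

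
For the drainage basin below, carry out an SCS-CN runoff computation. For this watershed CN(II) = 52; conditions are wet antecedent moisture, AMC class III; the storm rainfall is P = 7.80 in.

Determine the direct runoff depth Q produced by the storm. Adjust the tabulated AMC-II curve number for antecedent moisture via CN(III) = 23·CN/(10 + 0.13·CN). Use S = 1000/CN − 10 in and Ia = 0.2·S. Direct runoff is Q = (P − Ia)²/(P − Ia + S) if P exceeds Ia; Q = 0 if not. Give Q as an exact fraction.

Q = 12159169/2734355 in ≈ 4.447 in

Wet (AMC III): CN(III) = 23·52/(10 + 0.13·52) = 1196/(419/25) = 29900/419 ≈ 71.360
S = 1000/(29900/419) − 10 = 1200/299 in ≈ 4.013 in
Ia = 0.2S: 0.2·4.013 = 0.803 in (exactly 240/299)
Since P=7.800 > Ia=0.803: effective rainfall P−Ia = 10461/1495 in
Q: (10461/1495)² ÷ (16461/1495) = 12159169/2734355 in (≈ 4.447 in)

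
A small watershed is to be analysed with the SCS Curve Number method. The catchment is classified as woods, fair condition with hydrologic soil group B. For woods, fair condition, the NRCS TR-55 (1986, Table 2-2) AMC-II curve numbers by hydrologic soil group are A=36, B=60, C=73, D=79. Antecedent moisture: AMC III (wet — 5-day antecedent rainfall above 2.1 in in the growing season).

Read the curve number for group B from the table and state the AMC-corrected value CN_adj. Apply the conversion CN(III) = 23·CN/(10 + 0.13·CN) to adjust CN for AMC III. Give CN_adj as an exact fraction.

CN_adj = 6900/89 ≈ 77.528

NRCS table: woods, fair condition, soil group B → CN(II) = 60
Adjust CN=60 to AMC III: 23·60/(10 + 0.13·60) → 1380 ÷ (89/5) = 6900/89 ≈ 77.528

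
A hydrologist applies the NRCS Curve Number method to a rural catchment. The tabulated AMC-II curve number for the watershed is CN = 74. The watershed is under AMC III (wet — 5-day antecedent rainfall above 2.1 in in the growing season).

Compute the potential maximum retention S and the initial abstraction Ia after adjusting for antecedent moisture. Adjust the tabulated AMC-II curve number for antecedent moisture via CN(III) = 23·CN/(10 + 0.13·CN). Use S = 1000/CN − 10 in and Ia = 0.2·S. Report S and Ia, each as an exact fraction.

Adjust CN=74 to AMC III: 23·74/(10 + 0.13·74) → 1702 ÷ (981/50) = 85100/981 ≈ 86.748
Retention S: 1000/CN − 10 with CN=86.748 → S = 1300/851 ≈ 1.528 in
Ia = 0.2S: 0.2·1.528 = 0.306 in (exactly 260/851)

S = 1300/851 in ≈ 1.528 in; Ia = 260/851 in ≈ 0.306 in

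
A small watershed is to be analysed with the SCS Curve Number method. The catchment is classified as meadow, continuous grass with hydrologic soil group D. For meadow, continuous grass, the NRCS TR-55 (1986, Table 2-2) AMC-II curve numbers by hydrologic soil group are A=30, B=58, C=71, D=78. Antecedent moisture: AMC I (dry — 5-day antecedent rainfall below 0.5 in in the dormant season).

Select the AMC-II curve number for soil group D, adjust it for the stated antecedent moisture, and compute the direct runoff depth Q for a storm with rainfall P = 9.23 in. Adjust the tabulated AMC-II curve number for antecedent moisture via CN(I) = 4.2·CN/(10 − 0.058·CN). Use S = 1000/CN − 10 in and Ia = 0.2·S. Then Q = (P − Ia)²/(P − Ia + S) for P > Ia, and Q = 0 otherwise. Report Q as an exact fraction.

Q = 417234607969/97947240300 in ≈ 4.260 in

NRCS table: meadow, continuous grass, soil group D → CN(II) = 78
CN(I) from CN(II)=78: (4.2·78)/(10 − 0.058·78) = 81900/1369 ≈ 59.825
Retention S: 1000/CN − 10 with CN=59.825 → S = 5500/819 ≈ 6.716 in
Ia = 0.2S: 0.2·6.716 = 1.343 in (exactly 1100/819)
P − Ia = 9.230 − 1.343 = 645937/81900 ≈ 7.887 in (> 0, runoff occurs)
Q = (645937/81900)²/((645937/81900) + 5500/819) = (417234607969/6707610000)/(1195937/81900) = 417234607969/97947240300 in ≈ 4.260 in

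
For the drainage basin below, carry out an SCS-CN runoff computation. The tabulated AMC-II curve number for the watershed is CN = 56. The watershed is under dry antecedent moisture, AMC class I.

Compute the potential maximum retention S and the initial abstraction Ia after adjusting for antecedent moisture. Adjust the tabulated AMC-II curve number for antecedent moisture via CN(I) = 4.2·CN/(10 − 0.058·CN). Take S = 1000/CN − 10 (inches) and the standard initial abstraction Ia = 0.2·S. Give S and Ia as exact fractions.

S = 2750/147 in ≈ 18.707 in; Ia = 550/147 in ≈ 3.741 in

CN(I) from CN(II)=56: (4.2·56)/(10 − 0.058·56) = 7350/211 ≈ 34.834
Max retention: S = 1000/(7350/211) − 10 = 2750/147 in (≈ 18.707 in)
Initial abstraction Ia = S/5 = (2750/147)/5 = 550/147 ≈ 3.741 in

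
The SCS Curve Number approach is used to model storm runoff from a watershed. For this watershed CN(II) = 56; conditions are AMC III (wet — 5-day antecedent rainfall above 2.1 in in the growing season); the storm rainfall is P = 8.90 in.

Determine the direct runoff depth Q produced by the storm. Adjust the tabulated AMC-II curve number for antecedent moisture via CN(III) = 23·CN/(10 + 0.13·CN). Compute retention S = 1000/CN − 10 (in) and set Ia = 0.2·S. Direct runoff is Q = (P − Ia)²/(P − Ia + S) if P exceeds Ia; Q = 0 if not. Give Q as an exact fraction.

Adjust CN=56 to AMC III: 23·56/(10 + 0.13·56) → 1288 ÷ (432/25) = 4025/54 ≈ 74.537
Retention S: 1000/CN − 10 with CN=74.537 → S = 550/161 ≈ 3.416 in
Ia = 0.2S: 0.2·3.416 = 0.683 in (exactly 110/161)
Excess rainfall: 8.900 − 0.683 = 8.217 in; P > Ia so Q > 0
Runoff Q = (P−Ia)²/(P−Ia+S) = (8.217)²/(8.217+3.416) = 175006441/30153690 ≈ 5.804 in

Q = 175006441/30153690 in ≈ 5.804 in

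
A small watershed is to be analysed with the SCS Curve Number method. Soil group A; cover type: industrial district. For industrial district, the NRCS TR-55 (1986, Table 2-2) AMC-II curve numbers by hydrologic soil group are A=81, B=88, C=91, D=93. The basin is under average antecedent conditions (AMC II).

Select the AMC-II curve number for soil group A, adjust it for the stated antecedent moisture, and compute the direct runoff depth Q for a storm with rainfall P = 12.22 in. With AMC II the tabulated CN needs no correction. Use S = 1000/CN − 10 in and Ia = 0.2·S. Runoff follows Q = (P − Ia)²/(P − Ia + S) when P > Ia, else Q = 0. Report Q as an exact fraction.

NRCS table: industrial district, soil group A → CN(II) = 81
Average conditions: CN = 81 (no AMC adjustment).
Retention S: 1000/CN − 10 with CN=81.000 → S = 190/81 ≈ 2.346 in
Initial abstraction Ia = S/5 = (190/81)/5 = 38/81 ≈ 0.469 in
Since P=12.220 > Ia=0.469: effective rainfall P−Ia = 47591/4050 in
Runoff Q = (P−Ia)²/(P−Ia+S) = (11.751)²/(11.751+2.346) = 2264903281/231218550 ≈ 9.796 in

Q = 2264903281/231218550 in ≈ 9.796 in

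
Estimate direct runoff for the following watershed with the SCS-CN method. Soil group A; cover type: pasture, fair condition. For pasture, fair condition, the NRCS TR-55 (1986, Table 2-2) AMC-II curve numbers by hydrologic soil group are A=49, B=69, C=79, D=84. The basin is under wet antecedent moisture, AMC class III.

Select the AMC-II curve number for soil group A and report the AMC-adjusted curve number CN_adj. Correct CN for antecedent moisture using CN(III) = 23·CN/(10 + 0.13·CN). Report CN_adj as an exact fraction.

CN_adj = 112700/1637 ≈ 68.845

NRCS table: pasture, fair condition, soil group A → CN(II) = 49
Wet (AMC III): CN(III) = 23·49/(10 + 0.13·49) = 1127/(1637/100) = 112700/1637 ≈ 68.845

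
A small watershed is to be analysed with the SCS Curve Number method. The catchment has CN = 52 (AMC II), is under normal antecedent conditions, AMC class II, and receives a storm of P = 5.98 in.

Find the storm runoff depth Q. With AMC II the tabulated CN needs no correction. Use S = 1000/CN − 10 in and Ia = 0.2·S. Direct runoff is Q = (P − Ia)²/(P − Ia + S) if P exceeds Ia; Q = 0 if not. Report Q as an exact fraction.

Average conditions: CN = 52 (no AMC adjustment).
Retention S: 1000/CN − 10 with CN=52.000 → S = 120/13 ≈ 9.231 in
Initial abstraction Ia = S/5 = (120/13)/5 = 24/13 ≈ 1.846 in
Excess rainfall: 5.980 − 1.846 = 4.134 in; P > Ia so Q > 0
Q: (2687/650)² ÷ (8687/650) = 7219969/5646550 in (≈ 1.279 in)

Q = 7219969/5646550 in ≈ 1.279 in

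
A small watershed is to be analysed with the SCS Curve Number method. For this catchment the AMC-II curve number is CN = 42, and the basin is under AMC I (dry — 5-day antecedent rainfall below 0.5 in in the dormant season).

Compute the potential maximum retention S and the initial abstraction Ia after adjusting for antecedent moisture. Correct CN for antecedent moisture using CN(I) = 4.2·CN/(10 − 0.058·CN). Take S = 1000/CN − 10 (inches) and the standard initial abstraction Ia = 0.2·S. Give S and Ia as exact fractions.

Adjust CN=42 to AMC I: 4.2·42/(10 − 0.058·42) → (882/5) ÷ (1891/250) = 44100/1891 ≈ 23.321
S = 1000/(44100/1891) − 10 = 14500/441 in ≈ 32.880 in
Ia = 0.2S: 0.2·32.880 = 6.576 in (exactly 2900/441)

S = 14500/441 in ≈ 32.880 in; Ia = 2900/441 in ≈ 6.576 in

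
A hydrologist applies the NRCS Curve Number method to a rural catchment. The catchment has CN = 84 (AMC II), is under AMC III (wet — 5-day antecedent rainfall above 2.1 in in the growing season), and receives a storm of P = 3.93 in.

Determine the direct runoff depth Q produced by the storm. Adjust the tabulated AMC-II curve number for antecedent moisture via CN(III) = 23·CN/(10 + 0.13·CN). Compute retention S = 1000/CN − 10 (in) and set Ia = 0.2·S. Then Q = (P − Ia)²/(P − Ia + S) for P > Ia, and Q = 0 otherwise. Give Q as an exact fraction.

Q = 33058148761/10713857700 in ≈ 3.086 in

Adjust CN=84 to AMC III: 23·84/(10 + 0.13·84) → 1932 ÷ (523/25) = 48300/523 ≈ 92.352
Max retention: S = 1000/(48300/523) − 10 = 400/483 in (≈ 0.828 in)
Ia = 0.2·(400/483) = 80/483 in ≈ 0.166 in
Since P=3.930 > Ia=0.166: effective rainfall P−Ia = 181819/48300 in
Runoff Q = (P−Ia)²/(P−Ia+S) = (3.764)²/(3.764+0.828) = 33058148761/10713857700 ≈ 3.086 in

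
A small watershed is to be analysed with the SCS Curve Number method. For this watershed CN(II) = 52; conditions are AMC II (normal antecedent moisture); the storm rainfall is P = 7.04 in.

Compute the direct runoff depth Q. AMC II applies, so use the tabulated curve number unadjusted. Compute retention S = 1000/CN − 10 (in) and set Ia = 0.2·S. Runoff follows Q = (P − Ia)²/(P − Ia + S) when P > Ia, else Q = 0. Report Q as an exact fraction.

AMC II — tabulated CN = 52 applies directly.
Max retention: S = 1000/52 − 10 = 120/13 in (≈ 9.231 in)
Ia = 0.2·(120/13) = 24/13 in ≈ 1.846 in
Since P=7.040 > Ia=1.846: effective rainfall P−Ia = 1688/325 in
Runoff Q = (P−Ia)²/(P−Ia+S) = (5.194)²/(5.194+9.231) = 178084/95225 ≈ 1.870 in

Q = 178084/95225 in ≈ 1.870 in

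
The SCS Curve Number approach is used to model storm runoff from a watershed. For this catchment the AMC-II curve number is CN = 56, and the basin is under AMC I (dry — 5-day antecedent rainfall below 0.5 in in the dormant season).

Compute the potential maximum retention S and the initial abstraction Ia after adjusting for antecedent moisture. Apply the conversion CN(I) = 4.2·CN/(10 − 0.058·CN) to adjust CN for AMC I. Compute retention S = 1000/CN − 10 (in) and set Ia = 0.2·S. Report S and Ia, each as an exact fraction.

Adjust CN=56 to AMC I: 4.2·56/(10 − 0.058·56) → (1176/5) ÷ (844/125) = 7350/211 ≈ 34.834
Max retention: S = 1000/(7350/211) − 10 = 2750/147 in (≈ 18.707 in)
Ia = 0.2S: 0.2·18.707 = 3.741 in (exactly 550/147)

S = 2750/147 in ≈ 18.707 in; Ia = 550/147 in ≈ 3.741 in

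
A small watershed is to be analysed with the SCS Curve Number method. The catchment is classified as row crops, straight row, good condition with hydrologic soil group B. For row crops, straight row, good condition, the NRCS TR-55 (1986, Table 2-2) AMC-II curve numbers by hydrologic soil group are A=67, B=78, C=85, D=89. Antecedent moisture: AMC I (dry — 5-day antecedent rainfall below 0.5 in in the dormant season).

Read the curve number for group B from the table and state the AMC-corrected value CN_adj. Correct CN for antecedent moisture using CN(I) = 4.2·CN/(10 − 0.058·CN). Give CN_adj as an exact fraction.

NRCS table: row crops, straight row, good condition, soil group B → CN(II) = 78
Adjust CN=78 to AMC I: 4.2·78/(10 − 0.058·78) → (1638/5) ÷ (1369/250) = 81900/1369 ≈ 59.825

CN_adj = 81900/1369 ≈ 59.825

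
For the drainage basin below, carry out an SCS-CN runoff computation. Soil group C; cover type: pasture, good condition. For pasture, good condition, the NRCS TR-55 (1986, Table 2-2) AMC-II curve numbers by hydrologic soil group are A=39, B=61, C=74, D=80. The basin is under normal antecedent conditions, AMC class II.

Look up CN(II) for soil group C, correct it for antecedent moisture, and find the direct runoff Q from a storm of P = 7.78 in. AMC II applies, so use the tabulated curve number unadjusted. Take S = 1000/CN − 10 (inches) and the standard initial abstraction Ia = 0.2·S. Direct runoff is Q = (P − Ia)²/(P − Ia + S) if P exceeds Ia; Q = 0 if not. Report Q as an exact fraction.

NRCS table: pasture, good condition, soil group C → CN(II) = 74
Average conditions: CN = 74 (no AMC adjustment).
Retention S: 1000/CN − 10 with CN=74.000 → S = 130/37 ≈ 3.514 in
Initial abstraction Ia = S/5 = (130/37)/5 = 26/37 ≈ 0.703 in
Excess rainfall: 7.780 − 0.703 = 7.077 in; P > Ia so Q > 0
Q: (13093/1850)² ÷ (19593/1850) = 171426649/36247050 in (≈ 4.729 in)

Q = 171426649/36247050 in ≈ 4.729 in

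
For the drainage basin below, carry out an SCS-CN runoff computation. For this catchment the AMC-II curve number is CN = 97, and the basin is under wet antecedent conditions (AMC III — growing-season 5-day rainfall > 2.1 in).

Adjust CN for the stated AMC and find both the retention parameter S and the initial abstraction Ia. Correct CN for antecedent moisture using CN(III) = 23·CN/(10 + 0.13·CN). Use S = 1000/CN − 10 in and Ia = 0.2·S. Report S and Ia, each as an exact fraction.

CN(III) from CN(II)=97: (23·97)/(10 + 0.13·97) = 223100/2261 ≈ 98.673
Max retention: S = 1000/(223100/2261) − 10 = 300/2231 in (≈ 0.134 in)
Ia = 0.2S: 0.2·0.134 = 0.027 in (exactly 60/2231)

S = 300/2231 in ≈ 0.134 in; Ia = 60/2231 in ≈ 0.027 in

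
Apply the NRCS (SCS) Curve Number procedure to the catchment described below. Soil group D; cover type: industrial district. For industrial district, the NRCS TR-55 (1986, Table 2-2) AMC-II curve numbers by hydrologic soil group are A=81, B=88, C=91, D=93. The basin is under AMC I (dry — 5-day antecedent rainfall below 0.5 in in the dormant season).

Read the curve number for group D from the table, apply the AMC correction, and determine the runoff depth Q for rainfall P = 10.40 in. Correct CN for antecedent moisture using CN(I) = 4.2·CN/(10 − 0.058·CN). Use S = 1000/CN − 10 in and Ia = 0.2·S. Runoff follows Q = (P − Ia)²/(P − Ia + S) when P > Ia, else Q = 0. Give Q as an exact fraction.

Q = 49056016/5757165 in ≈ 8.521 in

NRCS table: industrial district, soil group D → CN(II) = 93
Dry (AMC I): CN(I) = 4.2·93/(10 − 0.058·93) = (1953/5)/(2303/500) = 27900/329 ≈ 84.802
Retention S: 1000/CN − 10 with CN=84.802 → S = 500/279 ≈ 1.792 in
Ia = 0.2·(500/279) = 100/279 in ≈ 0.358 in
P − Ia = 10.400 − 0.358 = 14008/1395 ≈ 10.042 in (> 0, runoff occurs)
Q: (14008/1395)² ÷ (16508/1395) = 49056016/5757165 in (≈ 8.521 in)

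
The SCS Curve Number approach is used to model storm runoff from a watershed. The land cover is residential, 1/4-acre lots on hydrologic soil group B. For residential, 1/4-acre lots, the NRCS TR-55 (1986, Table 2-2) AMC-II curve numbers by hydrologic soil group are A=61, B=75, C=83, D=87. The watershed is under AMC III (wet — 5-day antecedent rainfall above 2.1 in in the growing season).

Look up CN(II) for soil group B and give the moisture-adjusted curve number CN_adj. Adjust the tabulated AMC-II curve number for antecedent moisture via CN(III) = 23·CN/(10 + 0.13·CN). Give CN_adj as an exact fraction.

CN_adj = 6900/79 ≈ 87.342

NRCS table: residential, 1/4-acre lots, soil group B → CN(II) = 75
Adjust CN=75 to AMC III: 23·75/(10 + 0.13·75) → 1725 ÷ (79/4) = 6900/79 ≈ 87.342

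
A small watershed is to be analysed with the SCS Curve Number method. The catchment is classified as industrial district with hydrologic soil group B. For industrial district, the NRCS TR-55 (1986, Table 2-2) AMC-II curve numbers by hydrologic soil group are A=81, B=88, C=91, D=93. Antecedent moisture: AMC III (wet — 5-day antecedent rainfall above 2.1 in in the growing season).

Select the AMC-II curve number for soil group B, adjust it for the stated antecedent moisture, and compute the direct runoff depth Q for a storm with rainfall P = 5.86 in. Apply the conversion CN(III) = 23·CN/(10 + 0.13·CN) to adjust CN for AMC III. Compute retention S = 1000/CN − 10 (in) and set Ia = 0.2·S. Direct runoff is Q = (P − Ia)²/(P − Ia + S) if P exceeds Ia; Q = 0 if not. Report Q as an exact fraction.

NRCS table: industrial district, soil group B → CN(II) = 88
CN(III) from CN(II)=88: (23·88)/(10 + 0.13·88) = 6325/67 ≈ 94.403
Retention S: 1000/CN − 10 with CN=94.403 → S = 150/253 ≈ 0.593 in
Ia = 0.2·(150/253) = 30/253 in ≈ 0.119 in
Since P=5.860 > Ia=0.119: effective rainfall P−Ia = 72629/12650 in
Runoff Q = (P−Ia)²/(P−Ia+S) = (5.741)²/(5.741+0.593) = 5274971641/1013631850 ≈ 5.204 in

Q = 5274971641/1013631850 in ≈ 5.204 in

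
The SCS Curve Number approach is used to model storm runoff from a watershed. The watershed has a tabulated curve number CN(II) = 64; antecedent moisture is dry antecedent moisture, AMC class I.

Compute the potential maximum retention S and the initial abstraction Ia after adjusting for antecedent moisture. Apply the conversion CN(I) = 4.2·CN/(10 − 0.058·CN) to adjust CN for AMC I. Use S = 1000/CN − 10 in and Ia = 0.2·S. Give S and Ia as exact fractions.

Dry (AMC I): CN(I) = 4.2·64/(10 − 0.058·64) = (1344/5)/(786/125) = 5600/131 ≈ 42.748
S = 1000/(5600/131) − 10 = 375/28 in ≈ 13.393 in
Initial abstraction Ia = S/5 = (375/28)/5 = 75/28 ≈ 2.679 in

S = 375/28 in ≈ 13.393 in; Ia = 75/28 in ≈ 2.679 in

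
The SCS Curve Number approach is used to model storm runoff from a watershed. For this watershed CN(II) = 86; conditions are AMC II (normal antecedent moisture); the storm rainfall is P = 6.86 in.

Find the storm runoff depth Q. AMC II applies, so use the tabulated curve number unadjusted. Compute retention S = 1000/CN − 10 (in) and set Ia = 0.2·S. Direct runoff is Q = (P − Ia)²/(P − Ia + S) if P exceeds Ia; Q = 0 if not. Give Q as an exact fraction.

Q = 28196343/5390050 in ≈ 5.231 in

CN(II) = 86; AMC II needs no correction.
Max retention: S = 1000/86 − 10 = 70/43 in (≈ 1.628 in)
Initial abstraction Ia = S/5 = (70/43)/5 = 14/43 ≈ 0.326 in
Since P=6.860 > Ia=0.326: effective rainfall P−Ia = 14049/2150 in
Q: (14049/2150)² ÷ (17549/2150) = 28196343/5390050 in (≈ 5.231 in)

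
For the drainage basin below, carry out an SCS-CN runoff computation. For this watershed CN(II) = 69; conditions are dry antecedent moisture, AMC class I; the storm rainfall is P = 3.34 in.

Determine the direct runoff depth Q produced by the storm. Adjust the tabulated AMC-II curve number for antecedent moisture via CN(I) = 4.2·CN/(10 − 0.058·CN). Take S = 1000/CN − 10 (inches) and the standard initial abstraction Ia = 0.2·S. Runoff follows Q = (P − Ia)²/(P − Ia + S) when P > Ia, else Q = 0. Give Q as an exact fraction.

Adjust CN=69 to AMC I: 4.2·69/(10 − 0.058·69) → (1449/5) ÷ (2999/500) = 144900/2999 ≈ 48.316
S = 1000/(144900/2999) − 10 = 15500/1449 in ≈ 10.697 in
Initial abstraction Ia = S/5 = (15500/1449)/5 = 3100/1449 ≈ 2.139 in
Since P=3.340 > Ia=2.139: effective rainfall P−Ia = 86983/72450 in
Runoff Q = (P−Ia)²/(P−Ia+S) = (1.201)²/(1.201+10.697) = 7566042289/62450668350 ≈ 0.121 in

Q = 7566042289/62450668350 in ≈ 0.121 in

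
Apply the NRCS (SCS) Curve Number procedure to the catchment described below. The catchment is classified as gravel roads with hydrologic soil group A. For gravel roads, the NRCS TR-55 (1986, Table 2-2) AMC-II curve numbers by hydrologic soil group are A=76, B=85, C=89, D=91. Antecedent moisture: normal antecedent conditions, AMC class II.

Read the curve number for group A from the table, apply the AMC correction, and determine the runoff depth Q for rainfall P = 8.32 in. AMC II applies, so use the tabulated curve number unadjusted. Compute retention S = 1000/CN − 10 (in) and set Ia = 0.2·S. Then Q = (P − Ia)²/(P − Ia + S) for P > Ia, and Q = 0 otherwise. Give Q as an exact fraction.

NRCS table: gravel roads, soil group A → CN(II) = 76
CN(II) = 76; AMC II needs no correction.
S = 1000/76 − 10 = 60/19 in ≈ 3.158 in
Initial abstraction Ia = S/5 = (60/19)/5 = 12/19 ≈ 0.632 in
Since P=8.320 > Ia=0.632: effective rainfall P−Ia = 3652/475 in
Q: (3652/475)² ÷ (5152/475) = 833569/152950 in (≈ 5.450 in)

Q = 833569/152950 in ≈ 5.450 in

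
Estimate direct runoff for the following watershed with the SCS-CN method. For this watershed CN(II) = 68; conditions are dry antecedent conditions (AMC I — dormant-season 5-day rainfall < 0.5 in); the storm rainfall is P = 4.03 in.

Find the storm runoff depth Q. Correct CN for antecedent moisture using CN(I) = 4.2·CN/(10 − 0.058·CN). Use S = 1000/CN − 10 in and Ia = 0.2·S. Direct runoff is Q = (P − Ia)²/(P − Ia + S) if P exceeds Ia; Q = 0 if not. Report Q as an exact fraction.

CN(I) from CN(II)=68: (4.2·68)/(10 − 0.058·68) = 35700/757 ≈ 47.160
Max retention: S = 1000/(35700/757) − 10 = 4000/357 in (≈ 11.204 in)
Ia = 0.2·(4000/357) = 800/357 in ≈ 2.241 in
P − Ia = 4.030 − 2.241 = 63871/35700 ≈ 1.789 in (> 0, runoff occurs)
Runoff Q = (P−Ia)²/(P−Ia+S) = (1.789)²/(1.789+11.204) = 4079504641/16560194700 ≈ 0.246 in

Q = 4079504641/16560194700 in ≈ 0.246 in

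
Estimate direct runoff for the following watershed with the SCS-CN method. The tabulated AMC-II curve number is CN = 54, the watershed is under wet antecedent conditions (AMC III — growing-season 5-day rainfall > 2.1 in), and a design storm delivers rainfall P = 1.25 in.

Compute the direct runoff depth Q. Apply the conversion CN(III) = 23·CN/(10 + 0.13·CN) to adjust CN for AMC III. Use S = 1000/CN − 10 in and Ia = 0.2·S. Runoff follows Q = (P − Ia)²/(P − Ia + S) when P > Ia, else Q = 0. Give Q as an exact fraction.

Adjust CN=54 to AMC III: 23·54/(10 + 0.13·54) → 1242 ÷ (851/50) = 2700/37 ≈ 72.973
Max retention: S = 1000/(2700/37) − 10 = 100/27 in (≈ 3.704 in)
Ia = 0.2·(100/27) = 20/27 in ≈ 0.741 in
Excess rainfall: 1.250 − 0.741 = 0.509 in; P > Ia so Q > 0
Q = (55/108)²/((55/108) + 100/27) = (3025/11664)/(455/108) = 605/9828 in ≈ 0.062 in

Q = 605/9828 in ≈ 0.062 in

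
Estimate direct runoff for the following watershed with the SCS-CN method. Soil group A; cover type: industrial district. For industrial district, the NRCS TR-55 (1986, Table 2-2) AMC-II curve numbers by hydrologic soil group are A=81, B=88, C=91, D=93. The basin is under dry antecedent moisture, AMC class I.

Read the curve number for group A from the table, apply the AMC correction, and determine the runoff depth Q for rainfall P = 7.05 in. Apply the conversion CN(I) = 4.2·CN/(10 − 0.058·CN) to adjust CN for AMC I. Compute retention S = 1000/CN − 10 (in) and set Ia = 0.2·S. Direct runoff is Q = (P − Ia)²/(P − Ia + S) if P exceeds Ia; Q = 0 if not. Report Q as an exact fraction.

Q = 40739789281/13330430820 in ≈ 3.056 in

NRCS table: industrial district, soil group A → CN(II) = 81
Adjust CN=81 to AMC I: 4.2·81/(10 − 0.058·81) → (1701/5) ÷ (2651/500) = 170100/2651 ≈ 64.164
Retention S: 1000/CN − 10 with CN=64.164 → S = 9500/1701 ≈ 5.585 in
Ia = 0.2S: 0.2·5.585 = 1.117 in (exactly 1900/1701)
P − Ia = 7.050 − 1.117 = 201841/34020 ≈ 5.933 in (> 0, runoff occurs)
Q = (201841/34020)²/((201841/34020) + 9500/1701) = (40739789281/1157360400)/(391841/34020) = 40739789281/13330430820 in ≈ 3.056 in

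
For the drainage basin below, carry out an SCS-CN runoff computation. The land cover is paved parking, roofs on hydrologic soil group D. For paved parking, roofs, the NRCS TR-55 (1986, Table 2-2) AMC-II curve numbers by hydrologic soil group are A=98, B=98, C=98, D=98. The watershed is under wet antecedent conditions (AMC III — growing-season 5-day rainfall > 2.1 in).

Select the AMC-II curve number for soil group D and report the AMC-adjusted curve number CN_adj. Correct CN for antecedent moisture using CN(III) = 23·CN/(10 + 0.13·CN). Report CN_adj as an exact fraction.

NRCS table: paved parking, roofs, soil group D → CN(II) = 98
Wet (AMC III): CN(III) = 23·98/(10 + 0.13·98) = 2254/(1137/50) = 112700/1137 ≈ 99.120

CN_adj = 112700/1137 ≈ 99.120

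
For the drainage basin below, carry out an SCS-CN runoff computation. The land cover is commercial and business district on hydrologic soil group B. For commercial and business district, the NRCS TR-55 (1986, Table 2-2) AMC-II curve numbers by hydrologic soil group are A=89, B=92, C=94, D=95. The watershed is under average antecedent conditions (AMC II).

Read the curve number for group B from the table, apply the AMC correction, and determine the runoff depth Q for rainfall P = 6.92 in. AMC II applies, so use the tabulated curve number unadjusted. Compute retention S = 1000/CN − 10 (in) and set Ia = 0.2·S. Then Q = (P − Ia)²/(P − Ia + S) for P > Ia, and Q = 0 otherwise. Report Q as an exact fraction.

Q = 15046641/2517925 in ≈ 5.976 in

NRCS table: commercial and business district, soil group B → CN(II) = 92
CN(II) = 92; AMC II needs no correction.
S = 1000/92 − 10 = 20/23 in ≈ 0.870 in
Initial abstraction Ia = S/5 = (20/23)/5 = 4/23 ≈ 0.174 in
Excess rainfall: 6.920 − 0.174 = 6.746 in; P > Ia so Q > 0
Runoff Q = (P−Ia)²/(P−Ia+S) = (6.746)²/(6.746+0.870) = 15046641/2517925 ≈ 5.976 in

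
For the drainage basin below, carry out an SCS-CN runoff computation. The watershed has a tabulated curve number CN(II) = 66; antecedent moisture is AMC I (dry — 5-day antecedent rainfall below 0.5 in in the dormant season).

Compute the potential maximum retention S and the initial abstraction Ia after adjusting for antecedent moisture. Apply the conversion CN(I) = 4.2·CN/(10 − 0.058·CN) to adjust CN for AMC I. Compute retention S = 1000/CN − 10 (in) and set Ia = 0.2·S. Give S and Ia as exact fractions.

S = 8500/693 in ≈ 12.266 in; Ia = 1700/693 in ≈ 2.453 in

CN(I) from CN(II)=66: (4.2·66)/(10 − 0.058·66) = 69300/1543 ≈ 44.913
S = 1000/(69300/1543) − 10 = 8500/693 in ≈ 12.266 in
Ia = 0.2·(8500/693) = 1700/693 in ≈ 2.453 in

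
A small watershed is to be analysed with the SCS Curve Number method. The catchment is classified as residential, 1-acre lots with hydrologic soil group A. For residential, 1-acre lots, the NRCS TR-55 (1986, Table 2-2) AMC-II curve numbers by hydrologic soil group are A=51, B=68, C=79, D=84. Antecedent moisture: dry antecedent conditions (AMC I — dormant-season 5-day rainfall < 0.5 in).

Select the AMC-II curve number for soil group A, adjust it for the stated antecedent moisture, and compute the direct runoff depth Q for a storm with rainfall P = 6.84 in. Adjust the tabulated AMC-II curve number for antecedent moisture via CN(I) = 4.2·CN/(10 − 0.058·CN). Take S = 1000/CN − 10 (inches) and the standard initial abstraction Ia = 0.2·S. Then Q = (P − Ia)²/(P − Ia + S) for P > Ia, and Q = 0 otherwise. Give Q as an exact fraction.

Q = 75047569/367823475 in ≈ 0.204 in

NRCS table: residential, 1-acre lots, soil group A → CN(II) = 51
CN(I) from CN(II)=51: (4.2·51)/(10 − 0.058·51) = 15300/503 ≈ 30.417
Retention S: 1000/CN − 10 with CN=30.417 → S = 3500/153 ≈ 22.876 in
Ia = 0.2·(3500/153) = 700/153 in ≈ 4.575 in
P − Ia = 6.840 − 4.575 = 8663/3825 ≈ 2.265 in (> 0, runoff occurs)
Runoff Q = (P−Ia)²/(P−Ia+S) = (2.265)²/(2.265+22.876) = 75047569/367823475 ≈ 0.204 in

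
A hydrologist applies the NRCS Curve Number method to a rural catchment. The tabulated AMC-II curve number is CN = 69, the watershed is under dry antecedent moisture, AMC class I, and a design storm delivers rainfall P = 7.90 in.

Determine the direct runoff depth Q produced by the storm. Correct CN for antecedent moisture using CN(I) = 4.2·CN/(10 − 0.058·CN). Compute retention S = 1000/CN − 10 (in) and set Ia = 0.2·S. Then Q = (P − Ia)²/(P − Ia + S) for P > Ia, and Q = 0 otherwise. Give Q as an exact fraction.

Q = 6967407841/3455444790 in ≈ 2.016 in

CN(I) from CN(II)=69: (4.2·69)/(10 − 0.058·69) = 144900/2999 ≈ 48.316
Retention S: 1000/CN − 10 with CN=48.316 → S = 15500/1449 ≈ 10.697 in
Ia = 0.2S: 0.2·10.697 = 2.139 in (exactly 3100/1449)
P − Ia = 7.900 − 2.139 = 83471/14490 ≈ 5.761 in (> 0, runoff occurs)
Q = (83471/14490)²/((83471/14490) + 15500/1449) = (6967407841/209960100)/(238471/14490) = 6967407841/3455444790 in ≈ 2.016 in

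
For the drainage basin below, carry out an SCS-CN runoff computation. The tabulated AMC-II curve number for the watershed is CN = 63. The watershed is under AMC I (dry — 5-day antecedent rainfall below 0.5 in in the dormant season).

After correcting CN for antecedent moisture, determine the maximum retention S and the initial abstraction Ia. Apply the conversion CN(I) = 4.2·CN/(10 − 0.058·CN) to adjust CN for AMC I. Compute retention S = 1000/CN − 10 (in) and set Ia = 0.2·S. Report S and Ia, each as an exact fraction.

S = 18500/1323 in ≈ 13.983 in; Ia = 3700/1323 in ≈ 2.797 in

Adjust CN=63 to AMC I: 4.2·63/(10 − 0.058·63) → (1323/5) ÷ (3173/500) = 132300/3173 ≈ 41.696
Max retention: S = 1000/(132300/3173) − 10 = 18500/1323 in (≈ 13.983 in)
Initial abstraction Ia = S/5 = (18500/1323)/5 = 3700/1323 ≈ 2.797 in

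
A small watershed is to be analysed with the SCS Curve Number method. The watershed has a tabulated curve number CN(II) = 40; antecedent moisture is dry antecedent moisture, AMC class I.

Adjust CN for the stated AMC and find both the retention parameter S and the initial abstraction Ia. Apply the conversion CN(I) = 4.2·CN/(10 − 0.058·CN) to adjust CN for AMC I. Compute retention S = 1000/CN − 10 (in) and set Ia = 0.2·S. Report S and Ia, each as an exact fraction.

S = 250/7 in ≈ 35.714 in; Ia = 50/7 in ≈ 7.143 in

Adjust CN=40 to AMC I: 4.2·40/(10 − 0.058·40) → 168 ÷ (192/25) = 175/8 ≈ 21.875
S = 1000/(175/8) − 10 = 250/7 in ≈ 35.714 in
Initial abstraction Ia = S/5 = (250/7)/5 = 50/7 ≈ 7.143 in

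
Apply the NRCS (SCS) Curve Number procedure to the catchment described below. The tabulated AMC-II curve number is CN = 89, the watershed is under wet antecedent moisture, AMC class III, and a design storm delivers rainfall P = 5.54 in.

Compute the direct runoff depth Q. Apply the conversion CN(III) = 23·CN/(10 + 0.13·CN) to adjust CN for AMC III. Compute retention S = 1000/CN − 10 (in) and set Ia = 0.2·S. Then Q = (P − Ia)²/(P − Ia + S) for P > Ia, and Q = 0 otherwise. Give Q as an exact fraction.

Q = 309157128361/62537794650 in ≈ 4.944 in

Adjust CN=89 to AMC III: 23·89/(10 + 0.13·89) → 2047 ÷ (2157/100) = 204700/2157 ≈ 94.900
Max retention: S = 1000/(204700/2157) − 10 = 1100/2047 in (≈ 0.537 in)
Ia = 0.2·(1100/2047) = 220/2047 in ≈ 0.107 in
P − Ia = 5.540 − 0.107 = 556019/102350 ≈ 5.433 in (> 0, runoff occurs)
Q = (556019/102350)²/((556019/102350) + 1100/2047) = (309157128361/10475522500)/(611019/102350) = 309157128361/62537794650 in ≈ 4.944 in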